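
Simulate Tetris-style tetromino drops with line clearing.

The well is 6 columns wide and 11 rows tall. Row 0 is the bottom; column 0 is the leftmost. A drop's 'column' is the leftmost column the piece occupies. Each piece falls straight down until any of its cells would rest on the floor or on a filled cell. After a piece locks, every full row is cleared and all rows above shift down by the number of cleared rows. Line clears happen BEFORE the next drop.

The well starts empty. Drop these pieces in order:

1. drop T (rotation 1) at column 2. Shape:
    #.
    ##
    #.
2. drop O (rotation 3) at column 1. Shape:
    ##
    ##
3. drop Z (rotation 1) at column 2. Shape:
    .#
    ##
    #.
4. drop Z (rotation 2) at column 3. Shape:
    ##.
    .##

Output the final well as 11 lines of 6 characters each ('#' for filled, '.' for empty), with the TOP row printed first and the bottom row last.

Drop 1: T rot1 at col 2 lands with bottom-row=0; cleared 0 line(s) (total 0); column heights now [0 0 3 2 0 0], max=3
Drop 2: O rot3 at col 1 lands with bottom-row=3; cleared 0 line(s) (total 0); column heights now [0 5 5 2 0 0], max=5
Drop 3: Z rot1 at col 2 lands with bottom-row=5; cleared 0 line(s) (total 0); column heights now [0 5 7 8 0 0], max=8
Drop 4: Z rot2 at col 3 lands with bottom-row=7; cleared 0 line(s) (total 0); column heights now [0 5 7 9 9 8], max=9

Answer: ......
......
...##.
...###
..##..
..#...
.##...
.##...
..#...
..##..
..#...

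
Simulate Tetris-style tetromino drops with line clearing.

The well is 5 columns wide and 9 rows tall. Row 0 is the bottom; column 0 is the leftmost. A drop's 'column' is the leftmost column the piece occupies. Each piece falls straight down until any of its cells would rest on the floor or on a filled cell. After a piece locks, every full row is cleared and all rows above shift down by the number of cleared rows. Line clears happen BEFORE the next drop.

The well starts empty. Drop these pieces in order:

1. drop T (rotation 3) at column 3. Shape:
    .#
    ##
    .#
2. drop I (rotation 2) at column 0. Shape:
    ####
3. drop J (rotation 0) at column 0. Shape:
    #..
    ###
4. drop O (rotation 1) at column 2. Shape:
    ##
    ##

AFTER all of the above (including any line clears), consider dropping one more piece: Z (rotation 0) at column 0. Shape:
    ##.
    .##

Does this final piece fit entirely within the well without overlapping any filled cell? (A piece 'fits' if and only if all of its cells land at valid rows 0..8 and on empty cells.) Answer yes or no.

Answer: yes

Derivation:
Drop 1: T rot3 at col 3 lands with bottom-row=0; cleared 0 line(s) (total 0); column heights now [0 0 0 2 3], max=3
Drop 2: I rot2 at col 0 lands with bottom-row=2; cleared 1 line(s) (total 1); column heights now [0 0 0 2 2], max=2
Drop 3: J rot0 at col 0 lands with bottom-row=0; cleared 0 line(s) (total 1); column heights now [2 1 1 2 2], max=2
Drop 4: O rot1 at col 2 lands with bottom-row=2; cleared 0 line(s) (total 1); column heights now [2 1 4 4 2], max=4
Test piece Z rot0 at col 0 (width 3): heights before test = [2 1 4 4 2]; fits = True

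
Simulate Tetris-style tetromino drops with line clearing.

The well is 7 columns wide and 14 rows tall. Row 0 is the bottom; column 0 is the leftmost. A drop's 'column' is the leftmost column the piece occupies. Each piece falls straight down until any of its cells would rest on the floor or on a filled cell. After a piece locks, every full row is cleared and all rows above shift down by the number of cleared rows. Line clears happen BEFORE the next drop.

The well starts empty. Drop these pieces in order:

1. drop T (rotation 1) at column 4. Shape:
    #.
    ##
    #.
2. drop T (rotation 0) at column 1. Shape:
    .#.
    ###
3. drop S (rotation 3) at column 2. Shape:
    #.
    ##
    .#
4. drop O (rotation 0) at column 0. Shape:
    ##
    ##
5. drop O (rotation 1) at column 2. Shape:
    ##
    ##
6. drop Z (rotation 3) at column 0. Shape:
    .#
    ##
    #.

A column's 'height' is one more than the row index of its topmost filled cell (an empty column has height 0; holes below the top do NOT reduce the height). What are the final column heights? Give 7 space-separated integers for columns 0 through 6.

Answer: 5 6 6 6 3 2 0

Derivation:
Drop 1: T rot1 at col 4 lands with bottom-row=0; cleared 0 line(s) (total 0); column heights now [0 0 0 0 3 2 0], max=3
Drop 2: T rot0 at col 1 lands with bottom-row=0; cleared 0 line(s) (total 0); column heights now [0 1 2 1 3 2 0], max=3
Drop 3: S rot3 at col 2 lands with bottom-row=1; cleared 0 line(s) (total 0); column heights now [0 1 4 3 3 2 0], max=4
Drop 4: O rot0 at col 0 lands with bottom-row=1; cleared 0 line(s) (total 0); column heights now [3 3 4 3 3 2 0], max=4
Drop 5: O rot1 at col 2 lands with bottom-row=4; cleared 0 line(s) (total 0); column heights now [3 3 6 6 3 2 0], max=6
Drop 6: Z rot3 at col 0 lands with bottom-row=3; cleared 0 line(s) (total 0); column heights now [5 6 6 6 3 2 0], max=6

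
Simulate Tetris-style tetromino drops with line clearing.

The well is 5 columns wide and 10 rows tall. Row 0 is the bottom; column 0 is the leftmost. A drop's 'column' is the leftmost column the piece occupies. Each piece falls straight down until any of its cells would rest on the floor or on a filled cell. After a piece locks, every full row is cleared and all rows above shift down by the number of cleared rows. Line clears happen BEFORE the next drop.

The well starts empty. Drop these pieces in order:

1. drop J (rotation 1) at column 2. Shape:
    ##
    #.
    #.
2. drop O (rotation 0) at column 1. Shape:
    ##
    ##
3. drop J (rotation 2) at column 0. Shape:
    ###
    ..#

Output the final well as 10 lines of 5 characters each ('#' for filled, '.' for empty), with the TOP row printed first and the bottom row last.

Answer: .....
.....
.....
###..
..#..
.##..
.##..
..##.
..#..
..#..

Derivation:
Drop 1: J rot1 at col 2 lands with bottom-row=0; cleared 0 line(s) (total 0); column heights now [0 0 3 3 0], max=3
Drop 2: O rot0 at col 1 lands with bottom-row=3; cleared 0 line(s) (total 0); column heights now [0 5 5 3 0], max=5
Drop 3: J rot2 at col 0 lands with bottom-row=5; cleared 0 line(s) (total 0); column heights now [7 7 7 3 0], max=7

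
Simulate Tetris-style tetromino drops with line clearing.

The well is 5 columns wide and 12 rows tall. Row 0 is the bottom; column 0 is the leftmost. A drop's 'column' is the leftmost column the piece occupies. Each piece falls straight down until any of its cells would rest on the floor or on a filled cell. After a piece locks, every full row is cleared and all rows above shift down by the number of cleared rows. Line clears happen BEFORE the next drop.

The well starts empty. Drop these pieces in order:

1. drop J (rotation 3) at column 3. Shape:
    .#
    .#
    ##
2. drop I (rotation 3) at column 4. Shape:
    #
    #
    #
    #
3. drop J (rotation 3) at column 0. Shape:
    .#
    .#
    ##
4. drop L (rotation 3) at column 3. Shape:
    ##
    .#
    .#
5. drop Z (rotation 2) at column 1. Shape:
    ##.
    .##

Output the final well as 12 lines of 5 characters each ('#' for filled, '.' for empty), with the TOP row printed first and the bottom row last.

Answer: .##..
..##.
...##
....#
....#
....#
....#
....#
....#
.#..#
.#..#
##.##

Derivation:
Drop 1: J rot3 at col 3 lands with bottom-row=0; cleared 0 line(s) (total 0); column heights now [0 0 0 1 3], max=3
Drop 2: I rot3 at col 4 lands with bottom-row=3; cleared 0 line(s) (total 0); column heights now [0 0 0 1 7], max=7
Drop 3: J rot3 at col 0 lands with bottom-row=0; cleared 0 line(s) (total 0); column heights now [1 3 0 1 7], max=7
Drop 4: L rot3 at col 3 lands with bottom-row=7; cleared 0 line(s) (total 0); column heights now [1 3 0 10 10], max=10
Drop 5: Z rot2 at col 1 lands with bottom-row=10; cleared 0 line(s) (total 0); column heights now [1 12 12 11 10], max=12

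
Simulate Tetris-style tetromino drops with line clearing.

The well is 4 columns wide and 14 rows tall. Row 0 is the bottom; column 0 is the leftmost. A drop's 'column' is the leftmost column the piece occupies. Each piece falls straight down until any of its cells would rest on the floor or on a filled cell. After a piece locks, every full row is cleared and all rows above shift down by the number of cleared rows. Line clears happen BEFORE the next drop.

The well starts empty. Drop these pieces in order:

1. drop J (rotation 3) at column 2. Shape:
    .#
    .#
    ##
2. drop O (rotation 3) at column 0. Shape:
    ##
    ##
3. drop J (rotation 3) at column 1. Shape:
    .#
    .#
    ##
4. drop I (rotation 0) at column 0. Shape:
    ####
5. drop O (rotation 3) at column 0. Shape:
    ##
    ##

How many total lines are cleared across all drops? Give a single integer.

Drop 1: J rot3 at col 2 lands with bottom-row=0; cleared 0 line(s) (total 0); column heights now [0 0 1 3], max=3
Drop 2: O rot3 at col 0 lands with bottom-row=0; cleared 1 line(s) (total 1); column heights now [1 1 0 2], max=2
Drop 3: J rot3 at col 1 lands with bottom-row=1; cleared 0 line(s) (total 1); column heights now [1 2 4 2], max=4
Drop 4: I rot0 at col 0 lands with bottom-row=4; cleared 1 line(s) (total 2); column heights now [1 2 4 2], max=4
Drop 5: O rot3 at col 0 lands with bottom-row=2; cleared 0 line(s) (total 2); column heights now [4 4 4 2], max=4

Answer: 2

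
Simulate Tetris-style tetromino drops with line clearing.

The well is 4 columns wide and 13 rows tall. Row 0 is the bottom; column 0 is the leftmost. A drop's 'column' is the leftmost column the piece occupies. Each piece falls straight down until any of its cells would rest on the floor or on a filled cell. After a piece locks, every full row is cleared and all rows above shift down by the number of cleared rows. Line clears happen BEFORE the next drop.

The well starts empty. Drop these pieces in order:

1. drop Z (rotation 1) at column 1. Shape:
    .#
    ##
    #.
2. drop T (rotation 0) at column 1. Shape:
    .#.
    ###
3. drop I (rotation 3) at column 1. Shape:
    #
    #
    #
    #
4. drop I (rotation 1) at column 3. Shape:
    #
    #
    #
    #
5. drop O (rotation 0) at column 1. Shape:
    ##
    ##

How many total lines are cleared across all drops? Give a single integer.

Answer: 0

Derivation:
Drop 1: Z rot1 at col 1 lands with bottom-row=0; cleared 0 line(s) (total 0); column heights now [0 2 3 0], max=3
Drop 2: T rot0 at col 1 lands with bottom-row=3; cleared 0 line(s) (total 0); column heights now [0 4 5 4], max=5
Drop 3: I rot3 at col 1 lands with bottom-row=4; cleared 0 line(s) (total 0); column heights now [0 8 5 4], max=8
Drop 4: I rot1 at col 3 lands with bottom-row=4; cleared 0 line(s) (total 0); column heights now [0 8 5 8], max=8
Drop 5: O rot0 at col 1 lands with bottom-row=8; cleared 0 line(s) (total 0); column heights now [0 10 10 8], max=10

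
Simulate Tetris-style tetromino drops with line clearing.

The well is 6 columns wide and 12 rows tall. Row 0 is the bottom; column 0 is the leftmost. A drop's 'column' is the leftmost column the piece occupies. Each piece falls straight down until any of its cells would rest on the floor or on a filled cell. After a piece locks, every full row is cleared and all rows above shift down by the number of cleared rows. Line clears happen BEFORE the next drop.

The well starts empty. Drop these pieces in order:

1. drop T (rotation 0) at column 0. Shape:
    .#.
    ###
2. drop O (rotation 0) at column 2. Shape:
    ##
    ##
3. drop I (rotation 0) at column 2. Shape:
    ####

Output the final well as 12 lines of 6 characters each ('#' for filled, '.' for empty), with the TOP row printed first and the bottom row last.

Drop 1: T rot0 at col 0 lands with bottom-row=0; cleared 0 line(s) (total 0); column heights now [1 2 1 0 0 0], max=2
Drop 2: O rot0 at col 2 lands with bottom-row=1; cleared 0 line(s) (total 0); column heights now [1 2 3 3 0 0], max=3
Drop 3: I rot0 at col 2 lands with bottom-row=3; cleared 0 line(s) (total 0); column heights now [1 2 4 4 4 4], max=4

Answer: ......
......
......
......
......
......
......
......
..####
..##..
.###..
###...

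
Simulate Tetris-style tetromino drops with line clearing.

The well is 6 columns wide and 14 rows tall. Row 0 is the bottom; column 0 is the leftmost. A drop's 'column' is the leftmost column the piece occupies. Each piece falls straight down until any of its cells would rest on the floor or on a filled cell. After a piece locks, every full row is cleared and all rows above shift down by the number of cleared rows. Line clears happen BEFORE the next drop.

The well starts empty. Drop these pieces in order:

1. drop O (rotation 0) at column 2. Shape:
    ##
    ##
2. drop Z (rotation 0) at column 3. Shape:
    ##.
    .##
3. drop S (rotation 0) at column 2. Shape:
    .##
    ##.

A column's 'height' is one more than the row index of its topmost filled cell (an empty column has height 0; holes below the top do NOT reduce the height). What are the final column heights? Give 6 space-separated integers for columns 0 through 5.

Answer: 0 0 4 5 5 2

Derivation:
Drop 1: O rot0 at col 2 lands with bottom-row=0; cleared 0 line(s) (total 0); column heights now [0 0 2 2 0 0], max=2
Drop 2: Z rot0 at col 3 lands with bottom-row=1; cleared 0 line(s) (total 0); column heights now [0 0 2 3 3 2], max=3
Drop 3: S rot0 at col 2 lands with bottom-row=3; cleared 0 line(s) (total 0); column heights now [0 0 4 5 5 2], max=5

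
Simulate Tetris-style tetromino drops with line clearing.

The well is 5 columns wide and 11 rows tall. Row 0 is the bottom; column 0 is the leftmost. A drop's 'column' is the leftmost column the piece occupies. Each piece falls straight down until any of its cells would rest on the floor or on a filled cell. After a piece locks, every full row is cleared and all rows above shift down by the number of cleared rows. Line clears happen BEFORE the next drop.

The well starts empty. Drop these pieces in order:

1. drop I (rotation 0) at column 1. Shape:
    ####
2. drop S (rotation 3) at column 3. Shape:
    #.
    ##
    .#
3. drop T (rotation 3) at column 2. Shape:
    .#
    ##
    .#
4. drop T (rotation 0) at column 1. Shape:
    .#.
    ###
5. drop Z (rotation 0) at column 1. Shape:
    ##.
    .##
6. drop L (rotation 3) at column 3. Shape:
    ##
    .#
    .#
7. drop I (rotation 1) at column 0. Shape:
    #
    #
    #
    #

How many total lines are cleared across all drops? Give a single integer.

Answer: 1

Derivation:
Drop 1: I rot0 at col 1 lands with bottom-row=0; cleared 0 line(s) (total 0); column heights now [0 1 1 1 1], max=1
Drop 2: S rot3 at col 3 lands with bottom-row=1; cleared 0 line(s) (total 0); column heights now [0 1 1 4 3], max=4
Drop 3: T rot3 at col 2 lands with bottom-row=4; cleared 0 line(s) (total 0); column heights now [0 1 6 7 3], max=7
Drop 4: T rot0 at col 1 lands with bottom-row=7; cleared 0 line(s) (total 0); column heights now [0 8 9 8 3], max=9
Drop 5: Z rot0 at col 1 lands with bottom-row=9; cleared 0 line(s) (total 0); column heights now [0 11 11 10 3], max=11
Drop 6: L rot3 at col 3 lands with bottom-row=8; cleared 0 line(s) (total 0); column heights now [0 11 11 11 11], max=11
Drop 7: I rot1 at col 0 lands with bottom-row=0; cleared 1 line(s) (total 1); column heights now [3 10 10 10 10], max=10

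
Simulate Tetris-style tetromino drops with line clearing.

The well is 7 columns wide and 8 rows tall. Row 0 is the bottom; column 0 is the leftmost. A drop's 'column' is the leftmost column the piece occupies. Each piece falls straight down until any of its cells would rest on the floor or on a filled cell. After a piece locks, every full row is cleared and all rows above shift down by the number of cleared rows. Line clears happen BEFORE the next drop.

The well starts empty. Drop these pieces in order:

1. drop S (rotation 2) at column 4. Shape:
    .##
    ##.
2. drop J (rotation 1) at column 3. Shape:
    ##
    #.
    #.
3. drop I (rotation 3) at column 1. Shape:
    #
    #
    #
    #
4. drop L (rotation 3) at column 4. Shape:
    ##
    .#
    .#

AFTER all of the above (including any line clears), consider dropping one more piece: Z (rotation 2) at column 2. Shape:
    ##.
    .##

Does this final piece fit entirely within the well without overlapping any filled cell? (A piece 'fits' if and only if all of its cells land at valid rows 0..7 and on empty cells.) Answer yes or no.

Drop 1: S rot2 at col 4 lands with bottom-row=0; cleared 0 line(s) (total 0); column heights now [0 0 0 0 1 2 2], max=2
Drop 2: J rot1 at col 3 lands with bottom-row=0; cleared 0 line(s) (total 0); column heights now [0 0 0 3 3 2 2], max=3
Drop 3: I rot3 at col 1 lands with bottom-row=0; cleared 0 line(s) (total 0); column heights now [0 4 0 3 3 2 2], max=4
Drop 4: L rot3 at col 4 lands with bottom-row=2; cleared 0 line(s) (total 0); column heights now [0 4 0 3 5 5 2], max=5
Test piece Z rot2 at col 2 (width 3): heights before test = [0 4 0 3 5 5 2]; fits = True

Answer: yes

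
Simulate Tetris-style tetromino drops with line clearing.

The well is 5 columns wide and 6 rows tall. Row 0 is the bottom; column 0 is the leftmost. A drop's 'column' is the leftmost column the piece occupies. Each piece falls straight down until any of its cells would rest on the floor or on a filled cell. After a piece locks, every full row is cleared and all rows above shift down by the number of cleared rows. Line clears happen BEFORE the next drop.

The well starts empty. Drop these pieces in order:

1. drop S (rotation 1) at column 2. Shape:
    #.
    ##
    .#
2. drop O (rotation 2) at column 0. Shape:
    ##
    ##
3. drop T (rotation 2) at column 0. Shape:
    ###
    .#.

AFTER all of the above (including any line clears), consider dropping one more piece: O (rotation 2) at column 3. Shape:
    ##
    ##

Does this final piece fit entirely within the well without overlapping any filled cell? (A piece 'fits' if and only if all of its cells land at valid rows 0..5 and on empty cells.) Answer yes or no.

Answer: yes

Derivation:
Drop 1: S rot1 at col 2 lands with bottom-row=0; cleared 0 line(s) (total 0); column heights now [0 0 3 2 0], max=3
Drop 2: O rot2 at col 0 lands with bottom-row=0; cleared 0 line(s) (total 0); column heights now [2 2 3 2 0], max=3
Drop 3: T rot2 at col 0 lands with bottom-row=2; cleared 0 line(s) (total 0); column heights now [4 4 4 2 0], max=4
Test piece O rot2 at col 3 (width 2): heights before test = [4 4 4 2 0]; fits = True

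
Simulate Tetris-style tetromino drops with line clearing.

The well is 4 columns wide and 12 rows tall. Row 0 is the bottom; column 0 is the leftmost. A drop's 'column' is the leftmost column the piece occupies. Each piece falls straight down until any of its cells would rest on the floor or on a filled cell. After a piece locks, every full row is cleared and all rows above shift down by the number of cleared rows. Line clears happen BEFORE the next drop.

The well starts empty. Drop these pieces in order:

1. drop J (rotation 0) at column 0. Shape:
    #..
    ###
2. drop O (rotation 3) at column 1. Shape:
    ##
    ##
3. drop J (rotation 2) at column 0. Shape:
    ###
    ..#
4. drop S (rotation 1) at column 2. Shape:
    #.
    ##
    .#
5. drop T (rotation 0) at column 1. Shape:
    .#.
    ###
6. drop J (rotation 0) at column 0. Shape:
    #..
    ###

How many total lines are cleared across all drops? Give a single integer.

Drop 1: J rot0 at col 0 lands with bottom-row=0; cleared 0 line(s) (total 0); column heights now [2 1 1 0], max=2
Drop 2: O rot3 at col 1 lands with bottom-row=1; cleared 0 line(s) (total 0); column heights now [2 3 3 0], max=3
Drop 3: J rot2 at col 0 lands with bottom-row=3; cleared 0 line(s) (total 0); column heights now [5 5 5 0], max=5
Drop 4: S rot1 at col 2 lands with bottom-row=4; cleared 1 line(s) (total 1); column heights now [2 3 6 5], max=6
Drop 5: T rot0 at col 1 lands with bottom-row=6; cleared 0 line(s) (total 1); column heights now [2 7 8 7], max=8
Drop 6: J rot0 at col 0 lands with bottom-row=8; cleared 0 line(s) (total 1); column heights now [10 9 9 7], max=10

Answer: 1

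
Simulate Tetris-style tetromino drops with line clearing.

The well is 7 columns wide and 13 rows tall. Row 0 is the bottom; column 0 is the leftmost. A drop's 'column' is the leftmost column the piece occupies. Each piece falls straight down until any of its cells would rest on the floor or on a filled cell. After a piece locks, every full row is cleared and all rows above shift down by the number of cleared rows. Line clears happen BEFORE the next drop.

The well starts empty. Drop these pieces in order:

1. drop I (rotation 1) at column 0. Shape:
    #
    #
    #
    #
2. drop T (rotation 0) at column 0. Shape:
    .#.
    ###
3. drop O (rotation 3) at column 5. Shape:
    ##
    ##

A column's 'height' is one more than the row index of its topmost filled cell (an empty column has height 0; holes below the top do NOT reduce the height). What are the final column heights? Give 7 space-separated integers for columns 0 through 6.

Drop 1: I rot1 at col 0 lands with bottom-row=0; cleared 0 line(s) (total 0); column heights now [4 0 0 0 0 0 0], max=4
Drop 2: T rot0 at col 0 lands with bottom-row=4; cleared 0 line(s) (total 0); column heights now [5 6 5 0 0 0 0], max=6
Drop 3: O rot3 at col 5 lands with bottom-row=0; cleared 0 line(s) (total 0); column heights now [5 6 5 0 0 2 2], max=6

Answer: 5 6 5 0 0 2 2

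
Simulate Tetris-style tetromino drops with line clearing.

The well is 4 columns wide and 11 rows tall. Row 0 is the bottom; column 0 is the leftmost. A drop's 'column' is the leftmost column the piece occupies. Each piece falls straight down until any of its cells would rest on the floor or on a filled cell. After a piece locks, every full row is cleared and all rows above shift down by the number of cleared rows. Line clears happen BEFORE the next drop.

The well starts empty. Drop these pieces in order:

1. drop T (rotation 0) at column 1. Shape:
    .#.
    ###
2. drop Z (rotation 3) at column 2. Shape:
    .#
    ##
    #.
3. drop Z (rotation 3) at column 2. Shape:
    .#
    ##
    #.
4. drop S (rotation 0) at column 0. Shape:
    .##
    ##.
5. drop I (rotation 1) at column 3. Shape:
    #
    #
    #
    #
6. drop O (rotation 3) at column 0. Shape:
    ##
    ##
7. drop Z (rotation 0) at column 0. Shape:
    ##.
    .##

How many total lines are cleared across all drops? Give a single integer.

Answer: 1

Derivation:
Drop 1: T rot0 at col 1 lands with bottom-row=0; cleared 0 line(s) (total 0); column heights now [0 1 2 1], max=2
Drop 2: Z rot3 at col 2 lands with bottom-row=2; cleared 0 line(s) (total 0); column heights now [0 1 4 5], max=5
Drop 3: Z rot3 at col 2 lands with bottom-row=4; cleared 0 line(s) (total 0); column heights now [0 1 6 7], max=7
Drop 4: S rot0 at col 0 lands with bottom-row=5; cleared 1 line(s) (total 1); column heights now [0 6 6 6], max=6
Drop 5: I rot1 at col 3 lands with bottom-row=6; cleared 0 line(s) (total 1); column heights now [0 6 6 10], max=10
Drop 6: O rot3 at col 0 lands with bottom-row=6; cleared 0 line(s) (total 1); column heights now [8 8 6 10], max=10
Drop 7: Z rot0 at col 0 lands with bottom-row=8; cleared 0 line(s) (total 1); column heights now [10 10 9 10], max=10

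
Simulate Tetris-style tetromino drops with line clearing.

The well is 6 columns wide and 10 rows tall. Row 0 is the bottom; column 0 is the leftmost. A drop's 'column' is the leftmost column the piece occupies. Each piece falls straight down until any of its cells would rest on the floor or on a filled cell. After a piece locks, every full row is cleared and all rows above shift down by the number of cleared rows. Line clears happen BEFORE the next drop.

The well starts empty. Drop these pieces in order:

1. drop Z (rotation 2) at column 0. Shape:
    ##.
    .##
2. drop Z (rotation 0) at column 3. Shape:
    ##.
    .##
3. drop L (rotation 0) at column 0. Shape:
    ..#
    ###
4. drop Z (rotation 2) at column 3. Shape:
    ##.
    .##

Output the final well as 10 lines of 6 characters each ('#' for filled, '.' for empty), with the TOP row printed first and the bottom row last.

Drop 1: Z rot2 at col 0 lands with bottom-row=0; cleared 0 line(s) (total 0); column heights now [2 2 1 0 0 0], max=2
Drop 2: Z rot0 at col 3 lands with bottom-row=0; cleared 0 line(s) (total 0); column heights now [2 2 1 2 2 1], max=2
Drop 3: L rot0 at col 0 lands with bottom-row=2; cleared 0 line(s) (total 0); column heights now [3 3 4 2 2 1], max=4
Drop 4: Z rot2 at col 3 lands with bottom-row=2; cleared 0 line(s) (total 0); column heights now [3 3 4 4 4 3], max=4

Answer: ......
......
......
......
......
......
..###.
###.##
##.##.
.##.##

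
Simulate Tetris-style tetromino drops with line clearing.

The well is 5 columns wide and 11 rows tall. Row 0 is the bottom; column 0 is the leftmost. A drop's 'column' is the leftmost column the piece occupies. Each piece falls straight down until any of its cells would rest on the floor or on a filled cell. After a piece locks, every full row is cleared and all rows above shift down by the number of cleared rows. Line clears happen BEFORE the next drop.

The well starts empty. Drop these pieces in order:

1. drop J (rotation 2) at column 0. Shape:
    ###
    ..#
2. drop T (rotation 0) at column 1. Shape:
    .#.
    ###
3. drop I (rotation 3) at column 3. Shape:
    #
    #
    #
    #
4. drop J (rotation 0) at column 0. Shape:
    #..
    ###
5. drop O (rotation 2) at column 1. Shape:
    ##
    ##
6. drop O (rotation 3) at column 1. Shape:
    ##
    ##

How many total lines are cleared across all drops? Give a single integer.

Drop 1: J rot2 at col 0 lands with bottom-row=0; cleared 0 line(s) (total 0); column heights now [2 2 2 0 0], max=2
Drop 2: T rot0 at col 1 lands with bottom-row=2; cleared 0 line(s) (total 0); column heights now [2 3 4 3 0], max=4
Drop 3: I rot3 at col 3 lands with bottom-row=3; cleared 0 line(s) (total 0); column heights now [2 3 4 7 0], max=7
Drop 4: J rot0 at col 0 lands with bottom-row=4; cleared 0 line(s) (total 0); column heights now [6 5 5 7 0], max=7
Drop 5: O rot2 at col 1 lands with bottom-row=5; cleared 0 line(s) (total 0); column heights now [6 7 7 7 0], max=7
Drop 6: O rot3 at col 1 lands with bottom-row=7; cleared 0 line(s) (total 0); column heights now [6 9 9 7 0], max=9

Answer: 0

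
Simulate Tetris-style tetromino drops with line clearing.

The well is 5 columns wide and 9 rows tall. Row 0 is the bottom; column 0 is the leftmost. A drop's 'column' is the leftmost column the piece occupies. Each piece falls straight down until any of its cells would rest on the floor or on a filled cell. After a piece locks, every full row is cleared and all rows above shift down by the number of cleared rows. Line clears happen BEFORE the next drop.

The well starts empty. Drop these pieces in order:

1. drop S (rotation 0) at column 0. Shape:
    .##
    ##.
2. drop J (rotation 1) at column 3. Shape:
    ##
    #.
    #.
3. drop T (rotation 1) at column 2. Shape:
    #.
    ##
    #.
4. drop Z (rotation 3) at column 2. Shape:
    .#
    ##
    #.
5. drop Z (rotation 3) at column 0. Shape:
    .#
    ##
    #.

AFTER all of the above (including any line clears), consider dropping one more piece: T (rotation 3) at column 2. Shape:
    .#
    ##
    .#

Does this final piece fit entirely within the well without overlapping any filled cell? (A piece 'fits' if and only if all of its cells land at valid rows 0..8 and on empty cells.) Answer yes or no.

Answer: no

Derivation:
Drop 1: S rot0 at col 0 lands with bottom-row=0; cleared 0 line(s) (total 0); column heights now [1 2 2 0 0], max=2
Drop 2: J rot1 at col 3 lands with bottom-row=0; cleared 0 line(s) (total 0); column heights now [1 2 2 3 3], max=3
Drop 3: T rot1 at col 2 lands with bottom-row=2; cleared 0 line(s) (total 0); column heights now [1 2 5 4 3], max=5
Drop 4: Z rot3 at col 2 lands with bottom-row=5; cleared 0 line(s) (total 0); column heights now [1 2 7 8 3], max=8
Drop 5: Z rot3 at col 0 lands with bottom-row=1; cleared 1 line(s) (total 1); column heights now [2 3 6 7 0], max=7
Test piece T rot3 at col 2 (width 2): heights before test = [2 3 6 7 0]; fits = False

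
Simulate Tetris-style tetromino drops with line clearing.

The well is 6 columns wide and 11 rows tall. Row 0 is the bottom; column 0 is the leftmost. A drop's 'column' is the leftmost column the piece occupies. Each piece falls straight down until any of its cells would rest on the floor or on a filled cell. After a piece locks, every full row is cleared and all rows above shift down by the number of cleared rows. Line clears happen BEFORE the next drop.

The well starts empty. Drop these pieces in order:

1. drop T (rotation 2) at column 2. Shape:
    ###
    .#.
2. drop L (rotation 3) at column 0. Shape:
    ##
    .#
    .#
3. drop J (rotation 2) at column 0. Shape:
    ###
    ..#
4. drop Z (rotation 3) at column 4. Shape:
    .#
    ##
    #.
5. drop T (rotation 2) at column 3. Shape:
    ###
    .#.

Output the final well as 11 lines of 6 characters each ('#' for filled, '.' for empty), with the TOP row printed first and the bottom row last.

Drop 1: T rot2 at col 2 lands with bottom-row=0; cleared 0 line(s) (total 0); column heights now [0 0 2 2 2 0], max=2
Drop 2: L rot3 at col 0 lands with bottom-row=0; cleared 0 line(s) (total 0); column heights now [3 3 2 2 2 0], max=3
Drop 3: J rot2 at col 0 lands with bottom-row=2; cleared 0 line(s) (total 0); column heights now [4 4 4 2 2 0], max=4
Drop 4: Z rot3 at col 4 lands with bottom-row=2; cleared 0 line(s) (total 0); column heights now [4 4 4 2 4 5], max=5
Drop 5: T rot2 at col 3 lands with bottom-row=4; cleared 0 line(s) (total 0); column heights now [4 4 4 6 6 6], max=6

Answer: ......
......
......
......
......
...###
....##
###.##
###.#.
.####.
.#.#..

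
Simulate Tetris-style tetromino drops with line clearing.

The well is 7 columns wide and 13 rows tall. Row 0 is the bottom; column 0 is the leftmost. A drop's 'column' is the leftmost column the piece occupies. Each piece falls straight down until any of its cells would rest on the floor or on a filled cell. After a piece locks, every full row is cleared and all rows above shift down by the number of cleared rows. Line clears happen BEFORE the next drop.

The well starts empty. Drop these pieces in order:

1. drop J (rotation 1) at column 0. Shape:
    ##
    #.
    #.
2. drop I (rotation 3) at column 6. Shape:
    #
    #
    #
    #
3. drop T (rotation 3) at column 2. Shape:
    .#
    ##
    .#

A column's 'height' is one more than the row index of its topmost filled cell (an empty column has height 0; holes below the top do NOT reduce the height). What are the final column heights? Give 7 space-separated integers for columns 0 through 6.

Drop 1: J rot1 at col 0 lands with bottom-row=0; cleared 0 line(s) (total 0); column heights now [3 3 0 0 0 0 0], max=3
Drop 2: I rot3 at col 6 lands with bottom-row=0; cleared 0 line(s) (total 0); column heights now [3 3 0 0 0 0 4], max=4
Drop 3: T rot3 at col 2 lands with bottom-row=0; cleared 0 line(s) (total 0); column heights now [3 3 2 3 0 0 4], max=4

Answer: 3 3 2 3 0 0 4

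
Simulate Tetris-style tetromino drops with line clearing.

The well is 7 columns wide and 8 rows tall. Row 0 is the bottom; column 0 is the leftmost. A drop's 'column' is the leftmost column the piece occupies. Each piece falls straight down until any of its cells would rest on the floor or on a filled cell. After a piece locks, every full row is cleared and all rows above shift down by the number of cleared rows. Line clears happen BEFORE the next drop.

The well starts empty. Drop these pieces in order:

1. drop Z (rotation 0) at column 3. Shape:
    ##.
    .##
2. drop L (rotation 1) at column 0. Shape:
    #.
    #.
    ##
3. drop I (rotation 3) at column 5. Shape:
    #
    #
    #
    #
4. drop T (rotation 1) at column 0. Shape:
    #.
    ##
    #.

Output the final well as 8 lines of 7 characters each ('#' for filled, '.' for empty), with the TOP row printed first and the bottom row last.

Answer: .......
.......
#......
##...#.
#....#.
#....#.
#..###.
##..##.

Derivation:
Drop 1: Z rot0 at col 3 lands with bottom-row=0; cleared 0 line(s) (total 0); column heights now [0 0 0 2 2 1 0], max=2
Drop 2: L rot1 at col 0 lands with bottom-row=0; cleared 0 line(s) (total 0); column heights now [3 1 0 2 2 1 0], max=3
Drop 3: I rot3 at col 5 lands with bottom-row=1; cleared 0 line(s) (total 0); column heights now [3 1 0 2 2 5 0], max=5
Drop 4: T rot1 at col 0 lands with bottom-row=3; cleared 0 line(s) (total 0); column heights now [6 5 0 2 2 5 0], max=6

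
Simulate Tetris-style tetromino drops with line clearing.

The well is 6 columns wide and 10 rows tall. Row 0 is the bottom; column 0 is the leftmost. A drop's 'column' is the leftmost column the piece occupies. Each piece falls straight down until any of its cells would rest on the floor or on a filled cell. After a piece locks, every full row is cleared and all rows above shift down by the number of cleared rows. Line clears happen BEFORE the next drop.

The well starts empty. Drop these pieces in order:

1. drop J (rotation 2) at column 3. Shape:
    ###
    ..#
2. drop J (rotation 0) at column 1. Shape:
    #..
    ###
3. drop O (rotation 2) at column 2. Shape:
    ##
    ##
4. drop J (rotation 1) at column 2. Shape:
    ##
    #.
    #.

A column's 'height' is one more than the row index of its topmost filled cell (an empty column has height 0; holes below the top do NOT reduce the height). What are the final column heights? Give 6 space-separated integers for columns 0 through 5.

Drop 1: J rot2 at col 3 lands with bottom-row=0; cleared 0 line(s) (total 0); column heights now [0 0 0 2 2 2], max=2
Drop 2: J rot0 at col 1 lands with bottom-row=2; cleared 0 line(s) (total 0); column heights now [0 4 3 3 2 2], max=4
Drop 3: O rot2 at col 2 lands with bottom-row=3; cleared 0 line(s) (total 0); column heights now [0 4 5 5 2 2], max=5
Drop 4: J rot1 at col 2 lands with bottom-row=5; cleared 0 line(s) (total 0); column heights now [0 4 8 8 2 2], max=8

Answer: 0 4 8 8 2 2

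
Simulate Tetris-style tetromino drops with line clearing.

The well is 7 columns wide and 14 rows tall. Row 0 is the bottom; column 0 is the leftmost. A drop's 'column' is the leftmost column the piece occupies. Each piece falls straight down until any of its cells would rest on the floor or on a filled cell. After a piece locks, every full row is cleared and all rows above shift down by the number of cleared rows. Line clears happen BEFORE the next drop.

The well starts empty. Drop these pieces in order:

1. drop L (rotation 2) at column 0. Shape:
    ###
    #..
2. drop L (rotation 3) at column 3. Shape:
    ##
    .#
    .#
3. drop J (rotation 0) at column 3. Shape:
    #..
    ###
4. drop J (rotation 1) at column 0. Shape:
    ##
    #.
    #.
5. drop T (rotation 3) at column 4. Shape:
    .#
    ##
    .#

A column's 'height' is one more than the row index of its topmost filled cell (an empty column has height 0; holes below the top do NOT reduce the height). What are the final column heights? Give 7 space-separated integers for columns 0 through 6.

Answer: 5 5 2 5 6 7 0

Derivation:
Drop 1: L rot2 at col 0 lands with bottom-row=0; cleared 0 line(s) (total 0); column heights now [2 2 2 0 0 0 0], max=2
Drop 2: L rot3 at col 3 lands with bottom-row=0; cleared 0 line(s) (total 0); column heights now [2 2 2 3 3 0 0], max=3
Drop 3: J rot0 at col 3 lands with bottom-row=3; cleared 0 line(s) (total 0); column heights now [2 2 2 5 4 4 0], max=5
Drop 4: J rot1 at col 0 lands with bottom-row=2; cleared 0 line(s) (total 0); column heights now [5 5 2 5 4 4 0], max=5
Drop 5: T rot3 at col 4 lands with bottom-row=4; cleared 0 line(s) (total 0); column heights now [5 5 2 5 6 7 0], max=7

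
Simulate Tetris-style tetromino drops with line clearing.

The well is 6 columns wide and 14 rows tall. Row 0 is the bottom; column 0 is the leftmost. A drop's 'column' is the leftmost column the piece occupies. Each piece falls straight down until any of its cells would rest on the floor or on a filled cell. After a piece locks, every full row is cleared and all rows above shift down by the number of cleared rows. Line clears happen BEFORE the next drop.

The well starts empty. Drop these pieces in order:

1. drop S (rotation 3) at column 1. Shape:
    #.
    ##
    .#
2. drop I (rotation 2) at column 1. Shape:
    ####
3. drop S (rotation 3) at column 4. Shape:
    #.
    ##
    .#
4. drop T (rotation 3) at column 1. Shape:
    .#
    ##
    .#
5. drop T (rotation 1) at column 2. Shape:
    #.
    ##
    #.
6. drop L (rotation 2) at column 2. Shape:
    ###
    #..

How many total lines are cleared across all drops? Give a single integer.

Answer: 0

Derivation:
Drop 1: S rot3 at col 1 lands with bottom-row=0; cleared 0 line(s) (total 0); column heights now [0 3 2 0 0 0], max=3
Drop 2: I rot2 at col 1 lands with bottom-row=3; cleared 0 line(s) (total 0); column heights now [0 4 4 4 4 0], max=4
Drop 3: S rot3 at col 4 lands with bottom-row=3; cleared 0 line(s) (total 0); column heights now [0 4 4 4 6 5], max=6
Drop 4: T rot3 at col 1 lands with bottom-row=4; cleared 0 line(s) (total 0); column heights now [0 6 7 4 6 5], max=7
Drop 5: T rot1 at col 2 lands with bottom-row=7; cleared 0 line(s) (total 0); column heights now [0 6 10 9 6 5], max=10
Drop 6: L rot2 at col 2 lands with bottom-row=10; cleared 0 line(s) (total 0); column heights now [0 6 12 12 12 5], max=12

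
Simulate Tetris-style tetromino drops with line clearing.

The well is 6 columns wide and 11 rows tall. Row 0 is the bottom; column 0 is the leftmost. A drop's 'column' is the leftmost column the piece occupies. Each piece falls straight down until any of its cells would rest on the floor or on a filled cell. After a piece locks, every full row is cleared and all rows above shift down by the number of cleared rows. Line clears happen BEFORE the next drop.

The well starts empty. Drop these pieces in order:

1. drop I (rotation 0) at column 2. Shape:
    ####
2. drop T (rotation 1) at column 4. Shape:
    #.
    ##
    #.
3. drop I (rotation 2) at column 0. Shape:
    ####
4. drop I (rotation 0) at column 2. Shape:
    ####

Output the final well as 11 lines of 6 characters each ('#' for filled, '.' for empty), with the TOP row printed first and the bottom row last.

Drop 1: I rot0 at col 2 lands with bottom-row=0; cleared 0 line(s) (total 0); column heights now [0 0 1 1 1 1], max=1
Drop 2: T rot1 at col 4 lands with bottom-row=1; cleared 0 line(s) (total 0); column heights now [0 0 1 1 4 3], max=4
Drop 3: I rot2 at col 0 lands with bottom-row=1; cleared 0 line(s) (total 0); column heights now [2 2 2 2 4 3], max=4
Drop 4: I rot0 at col 2 lands with bottom-row=4; cleared 0 line(s) (total 0); column heights now [2 2 5 5 5 5], max=5

Answer: ......
......
......
......
......
......
..####
....#.
....##
#####.
..####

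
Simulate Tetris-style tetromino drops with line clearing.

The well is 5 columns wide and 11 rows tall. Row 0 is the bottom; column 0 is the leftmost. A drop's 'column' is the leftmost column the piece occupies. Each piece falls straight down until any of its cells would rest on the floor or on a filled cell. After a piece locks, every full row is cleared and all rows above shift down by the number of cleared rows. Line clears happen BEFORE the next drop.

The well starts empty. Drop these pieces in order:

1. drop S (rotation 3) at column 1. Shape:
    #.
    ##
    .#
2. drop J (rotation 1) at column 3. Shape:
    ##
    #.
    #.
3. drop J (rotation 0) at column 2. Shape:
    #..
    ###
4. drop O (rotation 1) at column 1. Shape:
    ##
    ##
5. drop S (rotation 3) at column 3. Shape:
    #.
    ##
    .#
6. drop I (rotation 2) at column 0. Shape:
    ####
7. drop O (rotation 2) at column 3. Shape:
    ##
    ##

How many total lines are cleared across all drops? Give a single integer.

Answer: 0

Derivation:
Drop 1: S rot3 at col 1 lands with bottom-row=0; cleared 0 line(s) (total 0); column heights now [0 3 2 0 0], max=3
Drop 2: J rot1 at col 3 lands with bottom-row=0; cleared 0 line(s) (total 0); column heights now [0 3 2 3 3], max=3
Drop 3: J rot0 at col 2 lands with bottom-row=3; cleared 0 line(s) (total 0); column heights now [0 3 5 4 4], max=5
Drop 4: O rot1 at col 1 lands with bottom-row=5; cleared 0 line(s) (total 0); column heights now [0 7 7 4 4], max=7
Drop 5: S rot3 at col 3 lands with bottom-row=4; cleared 0 line(s) (total 0); column heights now [0 7 7 7 6], max=7
Drop 6: I rot2 at col 0 lands with bottom-row=7; cleared 0 line(s) (total 0); column heights now [8 8 8 8 6], max=8
Drop 7: O rot2 at col 3 lands with bottom-row=8; cleared 0 line(s) (total 0); column heights now [8 8 8 10 10], max=10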